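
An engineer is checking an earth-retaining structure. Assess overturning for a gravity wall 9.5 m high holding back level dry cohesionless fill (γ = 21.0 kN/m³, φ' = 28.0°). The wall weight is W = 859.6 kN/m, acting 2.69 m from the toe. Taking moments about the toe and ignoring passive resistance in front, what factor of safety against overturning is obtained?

2.13

K_a = tan²(45° − 28.0°/2) = 0.3610.
P_a = ½K_aγH² = 0.5×0.3610×21.0×9.5² = 342.1 kN/m, acting at H/3 = 3.167 m above the base.
Overturning moment M_o = P_a × H/3 = 342.1 × 3.167 = 1083.
Resisting moment M_r = W × 2.69 = 859.6 × 2.69 = 2312.
FS_overturning = M_r/M_o = 2312/1083 = 2.134.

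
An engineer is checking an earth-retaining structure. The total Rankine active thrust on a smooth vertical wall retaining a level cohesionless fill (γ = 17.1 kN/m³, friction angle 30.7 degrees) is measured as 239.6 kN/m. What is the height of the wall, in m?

K_a = 0.3240. P_a = ½ K_a γ H² ⇒ H = √(2P_a/(K_a γ)).
H = √(2×239.6/(0.3240×17.1)) = 9.300 m.

9.30 m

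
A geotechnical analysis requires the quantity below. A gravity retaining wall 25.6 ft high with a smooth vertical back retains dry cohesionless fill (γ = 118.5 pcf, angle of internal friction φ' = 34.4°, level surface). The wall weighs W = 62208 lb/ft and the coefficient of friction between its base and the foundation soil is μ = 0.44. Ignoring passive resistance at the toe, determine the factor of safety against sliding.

2.54

K_a = tan²(45° − 34.4°/2) = 0.2780.
P_a = ½K_aγH² = 0.5×0.2780×118.5×25.6² = 10790 lb/ft, acting at H/3 = 8.533 ft above the base.
FS_sliding = μW / P_a = 0.44×62208 / 10790 = 2.536.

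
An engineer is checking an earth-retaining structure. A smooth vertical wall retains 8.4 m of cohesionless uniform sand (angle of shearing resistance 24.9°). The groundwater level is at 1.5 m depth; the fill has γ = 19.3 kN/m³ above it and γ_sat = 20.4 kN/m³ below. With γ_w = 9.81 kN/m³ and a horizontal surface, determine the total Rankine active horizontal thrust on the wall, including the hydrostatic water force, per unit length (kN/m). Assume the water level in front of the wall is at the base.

K_a = tan²(45° − φ/2) = 0.4074.
γ' = 20.4 − 9.81 = 10.59 kN/m³. Depth below WT = 6.9 m.
σ'_h at WT = K_a γ d_w = 11.79 kPa; at base = 11.79 + K_a γ' × 6.9 = 41.57 kPa.
P₁ (0–1.5 m) = ½×11.79×1.5 = 8.846. P₂ (1.5–8.4 m) = ½(11.79+41.57)×6.9 = 184.1.
P_w = ½ γ_w h₂² = 0.5×9.81×6.9² = 233.5. Total = 8.846+184.1+233.5 = 426.5 kN/m.

426 kN/m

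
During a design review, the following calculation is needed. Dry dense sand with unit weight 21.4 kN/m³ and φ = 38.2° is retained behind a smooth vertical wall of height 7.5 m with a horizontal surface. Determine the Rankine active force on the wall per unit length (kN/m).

142 kN/m

K_a = tan²(45° − φ/2) = 0.2358.
P_a = ½ K_a γ H² = 0.5 × 0.2358 × 21.4 × 7.5² = 141.9 kN/m.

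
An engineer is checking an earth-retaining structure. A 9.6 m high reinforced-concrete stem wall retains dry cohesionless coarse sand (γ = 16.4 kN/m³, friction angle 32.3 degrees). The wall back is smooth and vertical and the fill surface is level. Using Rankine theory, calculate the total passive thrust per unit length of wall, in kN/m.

2490 kN/m

K_p = tan²(45° + φ/2) = 3.295.
P_p = ½ K_p γ H² = 0.5 × 3.295 × 16.4 × 9.6² = 2490 kN/m.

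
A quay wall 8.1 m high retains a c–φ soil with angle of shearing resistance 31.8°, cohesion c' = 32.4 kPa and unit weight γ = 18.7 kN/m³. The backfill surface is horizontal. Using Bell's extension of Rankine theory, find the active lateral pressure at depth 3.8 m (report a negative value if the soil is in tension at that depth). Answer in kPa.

K_a = (1 − sin φ)/(1 + sin φ) = 0.3098.
σ_a = K_a γ z − 2c√K_a = 0.3098×18.7×3.8 − 2×32.4×0.5566 = -14.05 kPa.

-14.1 kPa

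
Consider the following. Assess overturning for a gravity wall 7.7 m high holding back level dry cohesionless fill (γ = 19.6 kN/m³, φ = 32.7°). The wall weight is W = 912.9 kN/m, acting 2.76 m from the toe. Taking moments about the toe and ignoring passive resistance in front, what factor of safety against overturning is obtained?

K_a = tan²(45° − 32.7°/2) = 0.2985.
P_a = ½K_aγH² = 0.5×0.2985×19.6×7.7² = 173.4 kN/m, acting at H/3 = 2.567 m above the base.
Overturning moment M_o = P_a × H/3 = 173.4 × 2.567 = 445.2.
Resisting moment M_r = W × 2.76 = 912.9 × 2.76 = 2520.
FS_overturning = M_r/M_o = 2520/445.2 = 5.660.

5.66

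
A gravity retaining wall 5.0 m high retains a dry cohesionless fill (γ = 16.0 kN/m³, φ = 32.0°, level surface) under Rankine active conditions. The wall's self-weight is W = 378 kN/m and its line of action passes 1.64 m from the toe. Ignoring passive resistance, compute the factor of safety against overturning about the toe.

6.05

K_a = tan²(45° − 32.0°/2) = 0.3073.
P_a = ½K_aγH² = 0.5×0.3073×16.0×5.0² = 61.45 kN/m, acting at H/3 = 1.667 m above the base.
Overturning moment M_o = P_a × H/3 = 61.45 × 1.667 = 102.4.
Resisting moment M_r = W × 1.64 = 378 × 1.64 = 619.9.
FS_overturning = M_r/M_o = 619.9/102.4 = 6.053.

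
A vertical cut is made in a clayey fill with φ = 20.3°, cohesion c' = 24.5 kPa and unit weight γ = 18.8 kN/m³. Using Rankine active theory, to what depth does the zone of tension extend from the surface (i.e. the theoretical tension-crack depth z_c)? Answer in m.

K_a = tan²(45° − 20.3°/2) = 0.4849; √K_a = 0.6963.
The active pressure is zero where K_a γ z = 2c√K_a, so z_c = 2c/(γ√K_a) = 2×24.5/(18.8×0.6963) = 3.743 m.

3.74 m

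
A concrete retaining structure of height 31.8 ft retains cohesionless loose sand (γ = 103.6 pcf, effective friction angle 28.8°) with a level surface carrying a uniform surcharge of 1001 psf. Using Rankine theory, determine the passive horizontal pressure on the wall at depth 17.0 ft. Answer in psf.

K_p = (1 + sin φ)/(1 − sin φ) = 2.859.
σ_v = γz + q = 103.6 × 17.0 + 1001 = 2762 psf.
σ_h = K_p σ_v = 2.859 × 2762 = 7898 psf.

7900 psf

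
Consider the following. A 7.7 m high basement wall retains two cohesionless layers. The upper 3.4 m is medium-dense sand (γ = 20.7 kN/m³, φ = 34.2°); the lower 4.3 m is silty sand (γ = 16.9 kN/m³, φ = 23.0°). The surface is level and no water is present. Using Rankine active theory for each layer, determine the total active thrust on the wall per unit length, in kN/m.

235 kN/m

K_a1 = tan²(45°−34.2°/2) = 0.2803; K_a2 = tan²(45°−23.0°/2) = 0.4381.
Layer 1: σ at base = K_a1 γ₁ h₁ = 19.73 kPa; P₁ = ½×19.73×3.4 = 33.54.
Layer 2: σ_v at top = γ₁h₁ = 70.38; σ_h top = K_a2×70.38 = 30.83; σ_h base = K_a2×(70.38+16.9×4.3) = 62.67.
P₂ = ½(30.83+62.67)×4.3 = 201.0. Total P_a = 33.54+201.0 = 234.6 kN/m.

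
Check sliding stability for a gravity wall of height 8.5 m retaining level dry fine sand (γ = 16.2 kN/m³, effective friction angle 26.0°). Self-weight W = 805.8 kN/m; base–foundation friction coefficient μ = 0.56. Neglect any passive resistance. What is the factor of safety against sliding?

1.97

K_a = tan²(45° − 26.0°/2) = 0.3905.
P_a = ½K_aγH² = 0.5×0.3905×16.2×8.5² = 228.5 kN/m, acting at H/3 = 2.833 m above the base.
FS_sliding = μW / P_a = 0.56×805.8 / 228.5 = 1.975.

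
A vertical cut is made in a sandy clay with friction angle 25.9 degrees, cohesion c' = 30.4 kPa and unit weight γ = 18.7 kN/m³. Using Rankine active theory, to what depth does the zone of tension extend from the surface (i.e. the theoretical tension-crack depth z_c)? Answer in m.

K_a = tan²(45° − 25.9°/2) = 0.3920; √K_a = 0.6261.
The active pressure is zero where K_a γ z = 2c√K_a, so z_c = 2c/(γ√K_a) = 2×30.4/(18.7×0.6261) = 5.193 m.

5.19 m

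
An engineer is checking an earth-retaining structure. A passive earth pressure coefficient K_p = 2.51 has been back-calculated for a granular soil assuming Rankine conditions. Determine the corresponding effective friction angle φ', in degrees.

K_p = (1+sin φ)/(1−sin φ) ⇒ sin φ = (K_p − 1)/(K_p + 1) = 0.4302.
φ = arcsin(0.4302) = 25.48°.

25.5°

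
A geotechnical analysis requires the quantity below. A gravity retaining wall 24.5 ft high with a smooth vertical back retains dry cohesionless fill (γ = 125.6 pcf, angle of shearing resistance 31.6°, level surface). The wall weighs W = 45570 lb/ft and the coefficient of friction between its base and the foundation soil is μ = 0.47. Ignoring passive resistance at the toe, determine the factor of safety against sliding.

1.82

K_a = tan²(45° − 31.6°/2) = 0.3123.
P_a = ½K_aγH² = 0.5×0.3123×125.6×24.5² = 11770 lb/ft, acting at H/3 = 8.167 ft above the base.
FS_sliding = μW / P_a = 0.47×45570 / 11770 = 1.819.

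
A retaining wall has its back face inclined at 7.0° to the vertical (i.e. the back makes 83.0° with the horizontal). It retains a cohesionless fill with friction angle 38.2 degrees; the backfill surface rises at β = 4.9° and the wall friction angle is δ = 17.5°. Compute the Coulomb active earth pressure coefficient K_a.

K_a = sin²(α+φ) / [sin²α · sin(α−δ) · (1 + √{sin(φ+δ)sin(φ−β) / (sin(α−δ)sin(α+β))})²].
With α = 83.0°, φ = 38.2°, δ = 17.5°, β = 4.9°: K_a = 0.2804.

0.280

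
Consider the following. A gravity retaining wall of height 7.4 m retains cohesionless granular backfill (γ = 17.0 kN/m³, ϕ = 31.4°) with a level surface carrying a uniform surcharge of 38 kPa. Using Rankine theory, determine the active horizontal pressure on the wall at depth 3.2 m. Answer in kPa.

K_a = (1 − sin φ)/(1 + sin φ) = 0.3149.
σ_v = γz + q = 17.0 × 3.2 + 38 = 92.40 kPa.
σ_h = K_a σ_v = 0.3149 × 92.40 = 29.10 kPa.

29.1 kPa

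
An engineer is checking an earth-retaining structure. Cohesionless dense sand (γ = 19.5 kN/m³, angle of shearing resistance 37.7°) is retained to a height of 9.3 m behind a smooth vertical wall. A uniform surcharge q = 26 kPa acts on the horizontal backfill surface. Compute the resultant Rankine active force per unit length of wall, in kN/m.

262 kN/m

K_a = tan²(45° − φ/2) = 0.2411.
Soil triangle: ½ K_a γ H² = 0.5×0.2411×19.5×9.3² = 203.3 kN/m.
Surcharge rectangle: K_a q H = 0.2411×26×9.3 = 58.29 kN/m.
Total = 203.3 + 58.29 = 261.6 kN/m.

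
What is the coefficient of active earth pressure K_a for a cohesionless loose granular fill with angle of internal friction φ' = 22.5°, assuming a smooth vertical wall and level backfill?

0.446

K_a = (1 − sin φ)/(1 + sin φ) = (1 − sin 22.5°)/(1 + sin 22.5°) = 0.4465.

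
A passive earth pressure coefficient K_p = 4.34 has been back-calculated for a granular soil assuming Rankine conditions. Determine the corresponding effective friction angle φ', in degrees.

K_p = (1+sin φ)/(1−sin φ) ⇒ sin φ = (K_p − 1)/(K_p + 1) = 0.6255.
φ = arcsin(0.6255) = 38.72°.

38.7°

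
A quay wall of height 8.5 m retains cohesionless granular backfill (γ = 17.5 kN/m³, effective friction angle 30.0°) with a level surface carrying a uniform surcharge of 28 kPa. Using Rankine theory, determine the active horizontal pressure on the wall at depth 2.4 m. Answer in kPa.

K_a = (1 − sin φ)/(1 + sin φ) = 0.3333.
σ_v = γz + q = 17.5 × 2.4 + 28 = 70.00 kPa.
σ_h = K_a σ_v = 0.3333 × 70.00 = 23.33 kPa.

23.3 kPa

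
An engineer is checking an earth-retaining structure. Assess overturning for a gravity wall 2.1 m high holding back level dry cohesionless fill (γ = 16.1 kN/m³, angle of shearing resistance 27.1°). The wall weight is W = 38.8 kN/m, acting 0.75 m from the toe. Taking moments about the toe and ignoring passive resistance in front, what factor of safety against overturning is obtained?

K_a = tan²(45° − 27.1°/2) = 0.3741.
P_a = ½K_aγH² = 0.5×0.3741×16.1×2.1² = 13.28 kN/m, acting at H/3 = 0.7000 m above the base.
Overturning moment M_o = P_a × H/3 = 13.28 × 0.7000 = 9.295.
Resisting moment M_r = W × 0.75 = 38.8 × 0.75 = 29.10.
FS_overturning = M_r/M_o = 29.10/9.295 = 3.131.

3.13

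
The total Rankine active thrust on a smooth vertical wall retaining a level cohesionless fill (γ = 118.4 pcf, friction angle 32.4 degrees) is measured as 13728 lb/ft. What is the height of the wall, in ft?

27.7 ft

K_a = 0.3022. P_a = ½ K_a γ H² ⇒ H = √(2P_a/(K_a γ)).
H = √(2×13728/(0.3022×118.4)) = 27.70 ft.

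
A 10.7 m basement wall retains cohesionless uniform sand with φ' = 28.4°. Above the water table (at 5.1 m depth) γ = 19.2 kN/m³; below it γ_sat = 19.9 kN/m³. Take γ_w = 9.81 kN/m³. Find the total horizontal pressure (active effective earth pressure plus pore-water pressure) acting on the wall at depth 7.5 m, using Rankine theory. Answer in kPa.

K_a = (1 − sin φ)/(1 + sin φ) = 0.3554.
γ' = 19.9 − 9.81 = 10.09 kN/m³.
Effective vertical stress at 7.5 m: σ'_v = 19.2×5.1 + 10.09×2.40 = 122.1 kPa.
σ'_h = K_a σ'_v = 0.3554 × 122.1 = 43.40 kPa; u = γ_w × 2.40 = 23.54 kPa.
Total σ_h = 43.40 + 23.54 = 66.95 kPa.

66.9 kPa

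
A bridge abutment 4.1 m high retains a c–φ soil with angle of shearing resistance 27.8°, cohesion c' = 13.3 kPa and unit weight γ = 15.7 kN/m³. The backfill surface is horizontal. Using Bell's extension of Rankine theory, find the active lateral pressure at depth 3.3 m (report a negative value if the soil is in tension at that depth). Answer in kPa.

2.81 kPa

K_a = (1 − sin φ)/(1 + sin φ) = 0.3639.
σ_a = K_a γ z − 2c√K_a = 0.3639×15.7×3.3 − 2×13.3×0.6032 = 2.807 kPa.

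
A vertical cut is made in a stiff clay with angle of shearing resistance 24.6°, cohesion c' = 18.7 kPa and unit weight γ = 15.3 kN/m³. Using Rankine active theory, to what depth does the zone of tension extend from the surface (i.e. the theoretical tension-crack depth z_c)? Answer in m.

K_a = tan²(45° − 24.6°/2) = 0.4121; √K_a = 0.6420.
The active pressure is zero where K_a γ z = 2c√K_a, so z_c = 2c/(γ√K_a) = 2×18.7/(15.3×0.6420) = 3.808 m.

3.81 m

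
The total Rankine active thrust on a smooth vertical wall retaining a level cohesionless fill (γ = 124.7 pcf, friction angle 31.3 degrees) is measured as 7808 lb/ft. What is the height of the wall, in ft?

19.9 ft

K_a = 0.3162. P_a = ½ K_a γ H² ⇒ H = √(2P_a/(K_a γ)).
H = √(2×7808/(0.3162×124.7)) = 19.90 ft.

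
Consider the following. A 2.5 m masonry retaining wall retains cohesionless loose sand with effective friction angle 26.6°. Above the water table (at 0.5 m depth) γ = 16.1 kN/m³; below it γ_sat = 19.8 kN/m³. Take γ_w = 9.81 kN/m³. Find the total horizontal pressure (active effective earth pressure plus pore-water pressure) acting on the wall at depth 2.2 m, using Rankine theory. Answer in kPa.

K_a = (1 − sin φ)/(1 + sin φ) = 0.3814.
γ' = 19.8 − 9.81 = 9.990 kN/m³.
Effective vertical stress at 2.2 m: σ'_v = 16.1×0.5 + 9.990×1.70 = 25.03 kPa.
σ'_h = K_a σ'_v = 0.3814 × 25.03 = 9.549 kPa; u = γ_w × 1.70 = 16.68 kPa.
Total σ_h = 9.549 + 16.68 = 26.23 kPa.

26.2 kPa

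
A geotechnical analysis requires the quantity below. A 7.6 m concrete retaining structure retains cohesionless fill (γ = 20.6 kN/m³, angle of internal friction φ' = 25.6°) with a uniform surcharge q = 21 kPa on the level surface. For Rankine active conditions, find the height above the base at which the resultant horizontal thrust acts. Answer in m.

2.80 m

K_a = 0.3966.
Triangular part P₁ = ½K_aγH² = 235.9 at H/3 = 2.533 m; rectangular part P₂ = K_a q H = 63.29 at H/2 = 3.800 m.
ȳ = (P₁·2.533 + P₂·3.800)/(P₁+P₂) = 2.801 m.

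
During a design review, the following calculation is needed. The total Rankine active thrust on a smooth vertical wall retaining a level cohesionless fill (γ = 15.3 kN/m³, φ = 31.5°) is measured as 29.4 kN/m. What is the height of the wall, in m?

K_a = 0.3136. P_a = ½ K_a γ H² ⇒ H = √(2P_a/(K_a γ)).
H = √(2×29.4/(0.3136×15.3)) = 3.501 m.

3.50 m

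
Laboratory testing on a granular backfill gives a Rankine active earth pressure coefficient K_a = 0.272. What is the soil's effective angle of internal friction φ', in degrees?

34.9°

K_a = tan²(45° − φ/2) ⇒ 45° − φ/2 = arctan(√0.272) = 27.54°.
φ = 2(45° − 27.54°) = 34.91°.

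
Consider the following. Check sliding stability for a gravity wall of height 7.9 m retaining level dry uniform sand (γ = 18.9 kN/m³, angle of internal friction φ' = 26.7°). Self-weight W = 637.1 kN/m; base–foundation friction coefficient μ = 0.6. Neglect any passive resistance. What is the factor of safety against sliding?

K_a = tan²(45° − 26.7°/2) = 0.3800.
P_a = ½K_aγH² = 0.5×0.3800×18.9×7.9² = 224.1 kN/m, acting at H/3 = 2.633 m above the base.
FS_sliding = μW / P_a = 0.6×637.1 / 224.1 = 1.706.

1.71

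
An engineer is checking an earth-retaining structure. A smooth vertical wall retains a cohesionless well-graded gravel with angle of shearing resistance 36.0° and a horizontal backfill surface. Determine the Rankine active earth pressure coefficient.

K_a = tan²(45° − φ/2) = tan²(27.00°) = 0.2596.

0.260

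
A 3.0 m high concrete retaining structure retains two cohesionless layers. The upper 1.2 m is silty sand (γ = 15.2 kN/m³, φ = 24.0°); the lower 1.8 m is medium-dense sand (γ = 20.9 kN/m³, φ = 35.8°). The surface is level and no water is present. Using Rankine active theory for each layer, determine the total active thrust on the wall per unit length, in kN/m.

K_a1 = tan²(45°−24.0°/2) = 0.4217; K_a2 = tan²(45°−35.8°/2) = 0.2619.
Layer 1: σ at base = K_a1 γ₁ h₁ = 7.692 kPa; P₁ = ½×7.692×1.2 = 4.615.
Layer 2: σ_v at top = γ₁h₁ = 18.24; σ_h top = K_a2×18.24 = 4.776; σ_h base = K_a2×(18.24+20.9×1.8) = 14.63.
P₂ = ½(4.776+14.63)×1.8 = 17.46. Total P_a = 4.615+17.46 = 22.08 kN/m.

22.1 kN/m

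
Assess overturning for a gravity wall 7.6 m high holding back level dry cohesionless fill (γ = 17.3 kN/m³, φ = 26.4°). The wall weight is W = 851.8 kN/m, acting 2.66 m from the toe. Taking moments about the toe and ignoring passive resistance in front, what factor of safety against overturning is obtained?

K_a = tan²(45° − 26.4°/2) = 0.3844.
P_a = ½K_aγH² = 0.5×0.3844×17.3×7.6² = 192.1 kN/m, acting at H/3 = 2.533 m above the base.
Overturning moment M_o = P_a × H/3 = 192.1 × 2.533 = 486.6.
Resisting moment M_r = W × 2.66 = 851.8 × 2.66 = 2266.
FS_overturning = M_r/M_o = 2266/486.6 = 4.657.

4.66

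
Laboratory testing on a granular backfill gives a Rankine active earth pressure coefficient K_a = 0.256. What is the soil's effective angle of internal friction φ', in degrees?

K_a = tan²(45° − φ/2) ⇒ 45° − φ/2 = arctan(√0.256) = 26.84°.
φ = 2(45° − 26.84°) = 36.32°.

36.3°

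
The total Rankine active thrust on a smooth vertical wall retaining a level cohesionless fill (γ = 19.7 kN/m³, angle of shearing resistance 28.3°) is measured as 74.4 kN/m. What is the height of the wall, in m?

4.60 m

K_a = 0.3568. P_a = ½ K_a γ H² ⇒ H = √(2P_a/(K_a γ)).
H = √(2×74.4/(0.3568×19.7)) = 4.601 m.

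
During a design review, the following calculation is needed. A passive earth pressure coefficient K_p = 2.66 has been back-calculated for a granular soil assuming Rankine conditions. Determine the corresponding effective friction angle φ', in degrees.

27.0°

K_p = (1+sin φ)/(1−sin φ) ⇒ sin φ = (K_p − 1)/(K_p + 1) = 0.4536.
φ = arcsin(0.4536) = 26.97°.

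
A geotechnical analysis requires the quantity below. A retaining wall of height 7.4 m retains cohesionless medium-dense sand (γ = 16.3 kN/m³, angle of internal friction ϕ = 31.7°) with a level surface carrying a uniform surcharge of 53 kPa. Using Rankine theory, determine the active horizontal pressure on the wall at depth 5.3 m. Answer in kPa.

43.4 kPa

K_a = (1 − sin φ)/(1 + sin φ) = 0.3111.
σ_v = γz + q = 16.3 × 5.3 + 53 = 139.4 kPa.
σ_h = K_a σ_v = 0.3111 × 139.4 = 43.36 kPa.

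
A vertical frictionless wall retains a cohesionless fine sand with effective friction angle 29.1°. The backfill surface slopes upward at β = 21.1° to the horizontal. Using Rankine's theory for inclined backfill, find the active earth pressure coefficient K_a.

0.449

K_a = cos β · (cos β − √(cos²β − cos²φ)) / (cos β + √(cos²β − cos²φ)).
cos β = 0.9330, cos φ = 0.8738, √(cos²β − cos²φ) = 0.3270.
K_a = 0.9330 × (0.9330 − 0.3270)/(0.9330 + 0.3270) = 0.4487.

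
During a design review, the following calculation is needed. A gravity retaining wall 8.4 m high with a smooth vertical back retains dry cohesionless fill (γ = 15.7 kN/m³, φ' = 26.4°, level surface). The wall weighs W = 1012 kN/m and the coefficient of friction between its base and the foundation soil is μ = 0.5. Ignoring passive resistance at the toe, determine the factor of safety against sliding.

2.38

K_a = tan²(45° − 26.4°/2) = 0.3844.
P_a = ½K_aγH² = 0.5×0.3844×15.7×8.4² = 212.9 kN/m, acting at H/3 = 2.800 m above the base.
FS_sliding = μW / P_a = 0.5×1012 / 212.9 = 2.376.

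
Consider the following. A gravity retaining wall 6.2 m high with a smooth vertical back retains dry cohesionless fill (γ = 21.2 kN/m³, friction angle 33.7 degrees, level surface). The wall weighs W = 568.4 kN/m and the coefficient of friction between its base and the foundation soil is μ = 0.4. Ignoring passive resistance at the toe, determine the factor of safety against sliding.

K_a = tan²(45° − 33.7°/2) = 0.2863.
P_a = ½K_aγH² = 0.5×0.2863×21.2×6.2² = 116.7 kN/m, acting at H/3 = 2.067 m above the base.
FS_sliding = μW / P_a = 0.4×568.4 / 116.7 = 1.949.

1.95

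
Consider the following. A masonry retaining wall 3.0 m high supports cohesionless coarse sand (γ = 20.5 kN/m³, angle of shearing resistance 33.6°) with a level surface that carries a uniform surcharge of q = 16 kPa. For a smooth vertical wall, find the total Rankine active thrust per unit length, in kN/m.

K_a = tan²(45° − φ/2) = 0.2875.
Soil triangle: ½ K_a γ H² = 0.5×0.2875×20.5×3.0² = 26.52 kN/m.
Surcharge rectangle: K_a q H = 0.2875×16×3.0 = 13.80 kN/m.
Total = 26.52 + 13.80 = 40.32 kN/m.

40.3 kN/m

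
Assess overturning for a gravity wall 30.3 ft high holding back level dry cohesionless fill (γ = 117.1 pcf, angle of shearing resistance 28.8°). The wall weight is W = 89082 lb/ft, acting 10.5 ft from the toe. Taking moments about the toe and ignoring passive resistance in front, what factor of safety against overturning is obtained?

4.93

K_a = tan²(45° − 28.8°/2) = 0.3498.
P_a = ½K_aγH² = 0.5×0.3498×117.1×30.3² = 18800 lb/ft, acting at H/3 = 10.10 ft above the base.
Overturning moment M_o = P_a × H/3 = 18800 × 10.10 = 189900.
Resisting moment M_r = W × 10.5 = 89082 × 10.5 = 935400.
FS_overturning = M_r/M_o = 935400/189900 = 4.926.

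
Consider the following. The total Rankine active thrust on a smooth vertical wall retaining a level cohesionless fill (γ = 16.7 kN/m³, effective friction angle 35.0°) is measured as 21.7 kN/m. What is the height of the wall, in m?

3.10 m

K_a = 0.2710. P_a = ½ K_a γ H² ⇒ H = √(2P_a/(K_a γ)).
H = √(2×21.7/(0.2710×16.7)) = 3.097 m.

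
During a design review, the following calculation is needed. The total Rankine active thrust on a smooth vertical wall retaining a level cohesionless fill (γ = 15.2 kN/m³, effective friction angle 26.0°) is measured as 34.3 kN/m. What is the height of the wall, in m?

3.40 m

K_a = 0.3905. P_a = ½ K_a γ H² ⇒ H = √(2P_a/(K_a γ)).
H = √(2×34.3/(0.3905×15.2)) = 3.400 m.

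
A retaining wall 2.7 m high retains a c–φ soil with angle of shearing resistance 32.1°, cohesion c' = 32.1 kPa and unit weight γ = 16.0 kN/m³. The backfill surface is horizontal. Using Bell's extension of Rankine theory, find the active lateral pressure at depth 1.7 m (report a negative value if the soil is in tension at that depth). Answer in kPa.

-27.2 kPa

K_a = (1 − sin φ)/(1 + sin φ) = 0.3060.
σ_a = K_a γ z − 2c√K_a = 0.3060×16.0×1.7 − 2×32.1×0.5532 = -27.19 kPa.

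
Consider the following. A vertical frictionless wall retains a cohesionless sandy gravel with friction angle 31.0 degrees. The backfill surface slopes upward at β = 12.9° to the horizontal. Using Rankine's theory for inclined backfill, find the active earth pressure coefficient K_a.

0.346

K_a = cos β · (cos β − √(cos²β − cos²φ)) / (cos β + √(cos²β − cos²φ)).
cos β = 0.9748, cos φ = 0.8572, √(cos²β − cos²φ) = 0.4641.
K_a = 0.9748 × (0.9748 − 0.4641)/(0.9748 + 0.4641) = 0.3459.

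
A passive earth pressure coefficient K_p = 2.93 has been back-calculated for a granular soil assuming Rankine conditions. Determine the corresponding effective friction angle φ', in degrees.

K_p = (1+sin φ)/(1−sin φ) ⇒ sin φ = (K_p − 1)/(K_p + 1) = 0.4911.
φ = arcsin(0.4911) = 29.41°.

29.4°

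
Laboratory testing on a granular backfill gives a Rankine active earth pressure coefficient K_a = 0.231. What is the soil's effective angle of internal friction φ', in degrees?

K_a = tan²(45° − φ/2) ⇒ 45° − φ/2 = arctan(√0.231) = 25.67°.
φ = 2(45° − 25.67°) = 38.66°.

38.7°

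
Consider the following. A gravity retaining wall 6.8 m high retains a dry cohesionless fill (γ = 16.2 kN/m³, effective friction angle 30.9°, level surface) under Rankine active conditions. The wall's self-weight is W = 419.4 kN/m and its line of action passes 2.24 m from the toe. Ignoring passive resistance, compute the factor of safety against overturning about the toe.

3.44

K_a = tan²(45° − 30.9°/2) = 0.3214.
P_a = ½K_aγH² = 0.5×0.3214×16.2×6.8² = 120.4 kN/m, acting at H/3 = 2.267 m above the base.
Overturning moment M_o = P_a × H/3 = 120.4 × 2.267 = 272.9.
Resisting moment M_r = W × 2.24 = 419.4 × 2.24 = 939.5.
FS_overturning = M_r/M_o = 939.5/272.9 = 3.443.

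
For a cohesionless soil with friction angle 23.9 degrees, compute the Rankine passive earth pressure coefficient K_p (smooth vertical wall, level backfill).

2.36

K_p = (1 + sin φ)/(1 − sin φ) = tan²(45° + 23.9°/2) = 2.362.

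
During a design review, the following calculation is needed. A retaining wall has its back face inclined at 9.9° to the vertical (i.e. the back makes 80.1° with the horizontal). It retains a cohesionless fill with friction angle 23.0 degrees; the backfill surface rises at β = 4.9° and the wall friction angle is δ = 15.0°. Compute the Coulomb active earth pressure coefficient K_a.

K_a = sin²(α+φ) / [sin²α · sin(α−δ) · (1 + √{sin(φ+δ)sin(φ−β) / (sin(α−δ)sin(α+β))})²].
With α = 80.1°, φ = 23.0°, δ = 15.0°, β = 4.9°: K_a = 0.5055.

0.506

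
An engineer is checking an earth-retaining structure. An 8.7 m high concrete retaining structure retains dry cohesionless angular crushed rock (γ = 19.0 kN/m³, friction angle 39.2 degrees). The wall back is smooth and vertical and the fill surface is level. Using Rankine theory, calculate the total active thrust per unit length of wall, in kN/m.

162 kN/m

K_a = tan²(45° − φ/2) = 0.2255.
P_a = ½ K_a γ H² = 0.5 × 0.2255 × 19.0 × 8.7² = 162.1 kN/m.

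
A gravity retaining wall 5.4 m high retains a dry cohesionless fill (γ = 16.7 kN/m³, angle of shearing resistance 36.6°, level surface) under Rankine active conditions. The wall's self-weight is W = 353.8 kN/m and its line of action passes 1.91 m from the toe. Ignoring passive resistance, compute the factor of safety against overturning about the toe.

K_a = tan²(45° − 36.6°/2) = 0.2530.
P_a = ½K_aγH² = 0.5×0.2530×16.7×5.4² = 61.59 kN/m, acting at H/3 = 1.800 m above the base.
Overturning moment M_o = P_a × H/3 = 61.59 × 1.800 = 110.9.
Resisting moment M_r = W × 1.91 = 353.8 × 1.91 = 675.8.
FS_overturning = M_r/M_o = 675.8/110.9 = 6.095.

6.10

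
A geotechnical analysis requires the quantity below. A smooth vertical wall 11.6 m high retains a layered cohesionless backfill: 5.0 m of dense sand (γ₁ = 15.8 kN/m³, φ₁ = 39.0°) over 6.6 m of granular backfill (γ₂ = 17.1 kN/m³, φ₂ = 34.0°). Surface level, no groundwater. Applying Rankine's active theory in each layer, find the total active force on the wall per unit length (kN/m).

K_a1 = tan²(45°−39.0°/2) = 0.2275; K_a2 = tan²(45°−34.0°/2) = 0.2827.
Layer 1: σ at base = K_a1 γ₁ h₁ = 17.97 kPa; P₁ = ½×17.97×5.0 = 44.93.
Layer 2: σ_v at top = γ₁h₁ = 79.00; σ_h top = K_a2×79.00 = 22.33; σ_h base = K_a2×(79.00+17.1×6.6) = 54.24.
P₂ = ½(22.33+54.24)×6.6 = 252.7. Total P_a = 44.93+252.7 = 297.6 kN/m.

298 kN/m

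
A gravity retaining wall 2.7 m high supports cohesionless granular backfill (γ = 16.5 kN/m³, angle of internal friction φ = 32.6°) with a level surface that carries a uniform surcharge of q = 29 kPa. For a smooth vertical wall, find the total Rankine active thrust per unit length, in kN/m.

K_a = tan²(45° − φ/2) = 0.2997.
Soil triangle: ½ K_a γ H² = 0.5×0.2997×16.5×2.7² = 18.03 kN/m.
Surcharge rectangle: K_a q H = 0.2997×29×2.7 = 23.47 kN/m.
Total = 18.03 + 23.47 = 41.50 kN/m.

41.5 kN/m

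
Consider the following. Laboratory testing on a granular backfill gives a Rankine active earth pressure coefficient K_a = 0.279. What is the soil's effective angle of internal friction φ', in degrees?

34.3°

K_a = tan²(45° − φ/2) ⇒ 45° − φ/2 = arctan(√0.279) = 27.84°.
φ = 2(45° − 27.84°) = 34.31°.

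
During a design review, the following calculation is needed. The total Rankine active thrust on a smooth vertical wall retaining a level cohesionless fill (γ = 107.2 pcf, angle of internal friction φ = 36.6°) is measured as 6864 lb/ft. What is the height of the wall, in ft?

K_a = 0.2530. P_a = ½ K_a γ H² ⇒ H = √(2P_a/(K_a γ)).
H = √(2×6864/(0.2530×107.2)) = 22.50 ft.

22.5 ft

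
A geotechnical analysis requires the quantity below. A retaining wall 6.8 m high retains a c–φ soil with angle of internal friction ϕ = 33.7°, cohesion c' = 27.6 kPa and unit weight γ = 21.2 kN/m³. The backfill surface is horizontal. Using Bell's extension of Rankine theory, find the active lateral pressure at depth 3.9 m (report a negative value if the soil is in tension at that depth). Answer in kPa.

-5.86 kPa

K_a = (1 − sin φ)/(1 + sin φ) = 0.2863.
σ_a = K_a γ z − 2c√K_a = 0.2863×21.2×3.9 − 2×27.6×0.5351 = -5.865 kPa.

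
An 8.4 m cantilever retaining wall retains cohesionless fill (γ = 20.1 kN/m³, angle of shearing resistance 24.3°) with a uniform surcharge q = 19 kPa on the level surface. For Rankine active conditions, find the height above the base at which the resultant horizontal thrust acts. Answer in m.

3.06 m

K_a = 0.4169.
Triangular part P₁ = ½K_aγH² = 295.6 at H/3 = 2.800 m; rectangular part P₂ = K_a q H = 66.54 at H/2 = 4.200 m.
ȳ = (P₁·2.800 + P₂·4.200)/(P₁+P₂) = 3.057 m.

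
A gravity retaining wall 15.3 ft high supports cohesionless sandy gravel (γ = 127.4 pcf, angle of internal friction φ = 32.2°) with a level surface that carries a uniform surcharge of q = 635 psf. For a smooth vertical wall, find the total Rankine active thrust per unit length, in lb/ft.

7500 lb/ft

K_a = tan²(45° − φ/2) = 0.3047.
Soil triangle: ½ K_a γ H² = 0.5×0.3047×127.4×15.3² = 4544 lb/ft.
Surcharge rectangle: K_a q H = 0.3047×635×15.3 = 2961 lb/ft.
Total = 4544 + 2961 = 7505 lb/ft.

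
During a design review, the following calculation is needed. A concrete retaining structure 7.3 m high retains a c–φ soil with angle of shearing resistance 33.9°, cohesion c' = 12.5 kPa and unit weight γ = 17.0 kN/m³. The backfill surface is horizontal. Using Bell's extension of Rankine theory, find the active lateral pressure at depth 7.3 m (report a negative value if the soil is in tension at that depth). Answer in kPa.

K_a = (1 − sin φ)/(1 + sin φ) = 0.2839.
σ_a = K_a γ z − 2c√K_a = 0.2839×17.0×7.3 − 2×12.5×0.5328 = 21.91 kPa.

21.9 kPa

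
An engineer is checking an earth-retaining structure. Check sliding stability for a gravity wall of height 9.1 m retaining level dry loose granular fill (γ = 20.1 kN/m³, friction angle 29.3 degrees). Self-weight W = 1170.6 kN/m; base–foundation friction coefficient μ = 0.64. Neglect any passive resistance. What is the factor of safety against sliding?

2.63

K_a = tan²(45° − 29.3°/2) = 0.3428.
P_a = ½K_aγH² = 0.5×0.3428×20.1×9.1² = 285.3 kN/m, acting at H/3 = 3.033 m above the base.
FS_sliding = μW / P_a = 0.64×1170.6 / 285.3 = 2.626.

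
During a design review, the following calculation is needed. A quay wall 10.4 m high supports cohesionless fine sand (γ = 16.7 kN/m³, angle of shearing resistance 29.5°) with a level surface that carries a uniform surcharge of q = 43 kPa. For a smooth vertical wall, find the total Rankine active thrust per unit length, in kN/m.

K_a = tan²(45° − φ/2) = 0.3401.
Soil triangle: ½ K_a γ H² = 0.5×0.3401×16.7×10.4² = 307.2 kN/m.
Surcharge rectangle: K_a q H = 0.3401×43×10.4 = 152.1 kN/m.
Total = 307.2 + 152.1 = 459.3 kN/m.

459 kN/m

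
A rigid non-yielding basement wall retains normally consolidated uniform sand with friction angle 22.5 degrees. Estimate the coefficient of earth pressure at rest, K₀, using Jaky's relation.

0.617

K₀ = 1 − sin φ' = 1 − sin 22.5° = 0.6173.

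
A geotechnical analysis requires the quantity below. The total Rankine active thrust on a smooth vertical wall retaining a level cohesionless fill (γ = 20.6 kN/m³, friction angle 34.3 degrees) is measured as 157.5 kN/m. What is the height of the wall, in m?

7.40 m

K_a = 0.2792. P_a = ½ K_a γ H² ⇒ H = √(2P_a/(K_a γ)).
H = √(2×157.5/(0.2792×20.6)) = 7.401 m.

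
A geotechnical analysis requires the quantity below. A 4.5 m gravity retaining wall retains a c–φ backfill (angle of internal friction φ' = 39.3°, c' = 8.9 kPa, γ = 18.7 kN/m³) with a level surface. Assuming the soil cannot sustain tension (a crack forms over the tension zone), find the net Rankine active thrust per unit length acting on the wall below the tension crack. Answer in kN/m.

K_a = 0.2245; √K_a = 0.4738.
Tension-crack depth z_c = 2c/(γ√K_a) = 2×8.9/(18.7×0.4738) = 2.009 m.
σ_a at base = K_a γ H − 2c√K_a = 0.2245×18.7×4.5 − 2×8.9×0.4738 = 10.45 kPa.
P_a = ½ × 10.45 × (H − z_c) = 0.5×10.45×2.491 = 13.02 kN/m.

13.0 kN/m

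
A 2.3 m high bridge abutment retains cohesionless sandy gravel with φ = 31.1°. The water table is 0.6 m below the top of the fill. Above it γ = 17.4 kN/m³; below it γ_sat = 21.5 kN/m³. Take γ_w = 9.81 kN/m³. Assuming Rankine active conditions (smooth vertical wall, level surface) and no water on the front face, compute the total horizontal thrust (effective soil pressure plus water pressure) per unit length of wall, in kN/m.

K_a = tan²(45° − φ/2) = 0.3188.
γ' = 21.5 − 9.81 = 11.69 kN/m³. Depth below WT = 1.7 m.
σ'_h at WT = K_a γ d_w = 3.328 kPa; at base = 3.328 + K_a γ' × 1.7 = 9.664 kPa.
P₁ (0–0.6 m) = ½×3.328×0.6 = 0.9985. P₂ (0.6–2.3 m) = ½(3.328+9.664)×1.7 = 11.04.
P_w = ½ γ_w h₂² = 0.5×9.81×1.7² = 14.18. Total = 0.9985+11.04+14.18 = 26.22 kN/m.

26.2 kN/m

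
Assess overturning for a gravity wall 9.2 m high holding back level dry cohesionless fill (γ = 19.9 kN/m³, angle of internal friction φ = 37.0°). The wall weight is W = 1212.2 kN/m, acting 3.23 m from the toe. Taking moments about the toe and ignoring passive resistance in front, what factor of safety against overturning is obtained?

6.10

K_a = tan²(45° − 37.0°/2) = 0.2486.
P_a = ½K_aγH² = 0.5×0.2486×19.9×9.2² = 209.3 kN/m, acting at H/3 = 3.067 m above the base.
Overturning moment M_o = P_a × H/3 = 209.3 × 3.067 = 642.0.
Resisting moment M_r = W × 3.23 = 1212.2 × 3.23 = 3915.
FS_overturning = M_r/M_o = 3915/642.0 = 6.099.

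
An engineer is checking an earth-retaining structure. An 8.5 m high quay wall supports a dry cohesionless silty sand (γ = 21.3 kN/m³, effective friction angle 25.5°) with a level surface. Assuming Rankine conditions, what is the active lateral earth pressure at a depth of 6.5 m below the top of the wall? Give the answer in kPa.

K_a = (1 − sin φ)/(1 + sin φ) = 0.3981.
σ_h = K_a γ z = 0.3981 × 21.3 × 6.5 = 55.12 kPa.

55.1 kPa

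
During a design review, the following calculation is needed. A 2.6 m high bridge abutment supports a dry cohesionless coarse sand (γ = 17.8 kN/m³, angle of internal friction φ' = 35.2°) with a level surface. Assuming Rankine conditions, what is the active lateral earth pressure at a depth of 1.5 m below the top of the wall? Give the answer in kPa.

K_a = (1 − sin φ)/(1 + sin φ) = 0.2687.
σ_h = K_a γ z = 0.2687 × 17.8 × 1.5 = 7.174 kPa.

7.17 kPa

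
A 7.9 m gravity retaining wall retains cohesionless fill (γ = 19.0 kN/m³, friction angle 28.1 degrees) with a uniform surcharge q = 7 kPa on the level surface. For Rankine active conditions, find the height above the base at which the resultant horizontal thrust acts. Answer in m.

K_a = 0.3596.
Triangular part P₁ = ½K_aγH² = 213.2 at H/3 = 2.633 m; rectangular part P₂ = K_a q H = 19.89 at H/2 = 3.950 m.
ȳ = (P₁·2.633 + P₂·3.950)/(P₁+P₂) = 2.746 m.

2.75 m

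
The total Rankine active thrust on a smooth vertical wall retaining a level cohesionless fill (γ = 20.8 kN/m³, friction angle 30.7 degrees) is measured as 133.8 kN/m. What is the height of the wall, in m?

6.30 m

K_a = 0.3240. P_a = ½ K_a γ H² ⇒ H = √(2P_a/(K_a γ)).
H = √(2×133.8/(0.3240×20.8)) = 6.301 m.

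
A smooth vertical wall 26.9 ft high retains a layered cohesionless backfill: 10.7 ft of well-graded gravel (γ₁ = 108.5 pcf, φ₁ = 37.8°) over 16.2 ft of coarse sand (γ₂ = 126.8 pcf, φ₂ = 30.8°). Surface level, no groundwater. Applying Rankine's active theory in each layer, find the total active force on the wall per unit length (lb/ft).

K_a1 = tan²(45°−37.8°/2) = 0.2400; K_a2 = tan²(45°−30.8°/2) = 0.3227.
Layer 1: σ at base = K_a1 γ₁ h₁ = 278.6 psf; P₁ = ½×278.6×10.7 = 1491.
Layer 2: σ_v at top = γ₁h₁ = 1161; σ_h top = K_a2×1161 = 374.7; σ_h base = K_a2×(1161+126.8×16.2) = 1038.
P₂ = ½(374.7+1038)×16.2 = 11440. Total P_a = 1491+11440 = 12930 lb/ft.

12900 lb/ft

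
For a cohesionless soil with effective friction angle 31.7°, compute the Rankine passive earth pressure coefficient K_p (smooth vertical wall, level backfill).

3.21

K_p = (1 + sin φ)/(1 − sin φ) = tan²(45° + 31.7°/2) = 3.215.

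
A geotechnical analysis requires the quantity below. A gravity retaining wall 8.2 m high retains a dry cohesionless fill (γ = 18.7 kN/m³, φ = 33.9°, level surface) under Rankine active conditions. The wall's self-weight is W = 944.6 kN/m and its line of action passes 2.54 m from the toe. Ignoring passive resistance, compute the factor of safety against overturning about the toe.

K_a = tan²(45° − 33.9°/2) = 0.2839.
P_a = ½K_aγH² = 0.5×0.2839×18.7×8.2² = 178.5 kN/m, acting at H/3 = 2.733 m above the base.
Overturning moment M_o = P_a × H/3 = 178.5 × 2.733 = 487.9.
Resisting moment M_r = W × 2.54 = 944.6 × 2.54 = 2399.
FS_overturning = M_r/M_o = 2399/487.9 = 4.918.

4.92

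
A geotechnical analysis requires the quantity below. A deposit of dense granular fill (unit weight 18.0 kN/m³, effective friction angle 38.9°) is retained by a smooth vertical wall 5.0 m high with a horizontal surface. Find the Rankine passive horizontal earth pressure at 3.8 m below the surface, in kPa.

299 kPa

K_p = (1 + sin φ)/(1 − sin φ) = 4.376.
σ_h = K_p γ z = 4.376 × 18.0 × 3.8 = 299.3 kPa.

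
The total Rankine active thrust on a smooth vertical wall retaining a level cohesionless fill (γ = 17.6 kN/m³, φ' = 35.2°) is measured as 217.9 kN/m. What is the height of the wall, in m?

9.60 m

K_a = 0.2687. P_a = ½ K_a γ H² ⇒ H = √(2P_a/(K_a γ)).
H = √(2×217.9/(0.2687×17.6)) = 9.600 m.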